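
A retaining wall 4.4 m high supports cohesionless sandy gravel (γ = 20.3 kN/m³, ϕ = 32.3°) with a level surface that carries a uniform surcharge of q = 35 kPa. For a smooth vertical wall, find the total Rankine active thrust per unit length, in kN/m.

106 kN/m

K_a = tan²(45° − φ/2) = 0.3035.
Soil triangle: ½ K_a γ H² = 0.5×0.3035×20.3×4.4² = 59.64 kN/m.
Surcharge rectangle: K_a q H = 0.3035×35×4.4 = 46.74 kN/m.
Total = 59.64 + 46.74 = 106.4 kN/m.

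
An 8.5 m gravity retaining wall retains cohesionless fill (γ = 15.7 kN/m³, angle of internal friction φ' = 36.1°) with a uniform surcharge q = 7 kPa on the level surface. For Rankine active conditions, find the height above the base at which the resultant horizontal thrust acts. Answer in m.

2.97 m

K_a = 0.2585.
Triangular part P₁ = ½K_aγH² = 146.6 at H/3 = 2.833 m; rectangular part P₂ = K_a q H = 15.38 at H/2 = 4.250 m.
ȳ = (P₁·2.833 + P₂·4.250)/(P₁+P₂) = 2.968 m.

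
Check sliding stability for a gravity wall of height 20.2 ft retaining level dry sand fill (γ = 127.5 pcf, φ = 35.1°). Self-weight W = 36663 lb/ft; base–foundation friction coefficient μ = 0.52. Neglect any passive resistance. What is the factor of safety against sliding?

K_a = tan²(45° − 35.1°/2) = 0.2698.
P_a = ½K_aγH² = 0.5×0.2698×127.5×20.2² = 7019 lb/ft, acting at H/3 = 6.733 ft above the base.
FS_sliding = μW / P_a = 0.52×36663 / 7019 = 2.716.

2.72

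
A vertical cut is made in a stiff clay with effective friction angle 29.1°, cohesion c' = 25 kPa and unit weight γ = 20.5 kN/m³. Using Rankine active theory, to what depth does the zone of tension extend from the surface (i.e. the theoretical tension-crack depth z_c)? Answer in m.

K_a = tan²(45° − 29.1°/2) = 0.3456; √K_a = 0.5879.
The active pressure is zero where K_a γ z = 2c√K_a, so z_c = 2c/(γ√K_a) = 2×25/(20.5×0.5879) = 4.149 m.

4.15 m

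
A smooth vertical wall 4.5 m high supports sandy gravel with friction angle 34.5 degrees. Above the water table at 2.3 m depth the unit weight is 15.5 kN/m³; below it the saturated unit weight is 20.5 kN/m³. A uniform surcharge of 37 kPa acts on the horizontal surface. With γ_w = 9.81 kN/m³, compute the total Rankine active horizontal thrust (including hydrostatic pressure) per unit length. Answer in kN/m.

110 kN/m

K_a = tan²(45° − φ/2) = 0.2768.
γ' = 20.5 − 9.81 = 10.69 kN/m³. h₂ = H − d_w = 2.2 m.
σ'_h: at surface K_a·q = 10.24; at WT K_a(q+γd_w) = 20.11; at base K_a(q+γd_w+γ'h₂) = 26.62 kPa.
P₁ = ½(10.24+20.11)×2.3 = 34.90; P₂ = ½(20.11+26.62)×2.2 = 51.40; P_w = ½γ_w h₂² = 23.74.
Total = 34.90+51.40+23.74 = 110.0 kN/m.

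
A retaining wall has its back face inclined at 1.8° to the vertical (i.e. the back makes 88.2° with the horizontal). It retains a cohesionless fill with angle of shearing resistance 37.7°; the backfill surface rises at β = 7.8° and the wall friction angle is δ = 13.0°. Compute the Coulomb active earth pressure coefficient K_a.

0.255

K_a = sin²(α+φ) / [sin²α · sin(α−δ) · (1 + √{sin(φ+δ)sin(φ−β) / (sin(α−δ)sin(α+β))})²].
With α = 88.2°, φ = 37.7°, δ = 13.0°, β = 7.8°: K_a = 0.2546.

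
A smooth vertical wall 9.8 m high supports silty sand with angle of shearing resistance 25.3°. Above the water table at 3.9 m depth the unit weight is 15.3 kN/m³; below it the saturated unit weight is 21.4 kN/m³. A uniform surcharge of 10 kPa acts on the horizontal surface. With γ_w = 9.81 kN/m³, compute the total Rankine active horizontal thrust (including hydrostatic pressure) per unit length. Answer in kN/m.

479 kN/m

K_a = tan²(45° − φ/2) = 0.4012.
γ' = 21.4 − 9.81 = 11.59 kN/m³. h₂ = H − d_w = 5.9 m.
σ'_h: at surface K_a·q = 4.012; at WT K_a(q+γd_w) = 27.95; at base K_a(q+γd_w+γ'h₂) = 55.38 kPa.
P₁ = ½(4.012+27.95)×3.9 = 62.33; P₂ = ½(27.95+55.38)×5.9 = 245.8; P_w = ½γ_w h₂² = 170.7.
Total = 62.33+245.8+170.7 = 478.9 kN/m.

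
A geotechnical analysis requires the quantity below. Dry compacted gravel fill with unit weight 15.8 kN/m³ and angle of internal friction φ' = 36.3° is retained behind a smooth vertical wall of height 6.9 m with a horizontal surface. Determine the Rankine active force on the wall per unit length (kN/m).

96.4 kN/m

K_a = tan²(45° − φ/2) = 0.2563.
P_a = ½ K_a γ H² = 0.5 × 0.2563 × 15.8 × 6.9² = 96.39 kN/m.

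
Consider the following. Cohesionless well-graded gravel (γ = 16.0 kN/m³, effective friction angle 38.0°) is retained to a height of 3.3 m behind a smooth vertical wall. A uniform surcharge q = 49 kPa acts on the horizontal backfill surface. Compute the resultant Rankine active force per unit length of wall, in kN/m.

K_a = tan²(45° − φ/2) = 0.2379.
Soil triangle: ½ K_a γ H² = 0.5×0.2379×16.0×3.3² = 20.72 kN/m.
Surcharge rectangle: K_a q H = 0.2379×49×3.3 = 38.47 kN/m.
Total = 20.72 + 38.47 = 59.19 kN/m.

59.2 kN/m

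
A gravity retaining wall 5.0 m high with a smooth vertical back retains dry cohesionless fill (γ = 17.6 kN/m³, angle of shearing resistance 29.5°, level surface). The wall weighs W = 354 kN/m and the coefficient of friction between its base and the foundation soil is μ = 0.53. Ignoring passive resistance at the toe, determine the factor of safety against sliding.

2.51

K_a = tan²(45° − 29.5°/2) = 0.3401.
P_a = ½K_aγH² = 0.5×0.3401×17.6×5.0² = 74.82 kN/m, acting at H/3 = 1.667 m above the base.
FS_sliding = μW / P_a = 0.53×354 / 74.82 = 2.508.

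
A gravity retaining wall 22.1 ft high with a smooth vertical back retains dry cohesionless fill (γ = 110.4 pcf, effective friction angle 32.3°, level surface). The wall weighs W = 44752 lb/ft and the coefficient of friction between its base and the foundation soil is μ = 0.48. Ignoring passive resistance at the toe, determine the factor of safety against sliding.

2.63

K_a = tan²(45° − 32.3°/2) = 0.3035.
P_a = ½K_aγH² = 0.5×0.3035×110.4×22.1² = 8182 lb/ft, acting at H/3 = 7.367 ft above the base.
FS_sliding = μW / P_a = 0.48×44752 / 8182 = 2.625.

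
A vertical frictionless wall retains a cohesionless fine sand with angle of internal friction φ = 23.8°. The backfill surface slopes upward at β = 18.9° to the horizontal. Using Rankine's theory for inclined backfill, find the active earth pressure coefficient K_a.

K_a = cos β · (cos β − √(cos²β − cos²φ)) / (cos β + √(cos²β − cos²φ)).
cos β = 0.9461, cos φ = 0.9150, √(cos²β − cos²φ) = 0.2407.
K_a = 0.9461 × (0.9461 − 0.2407)/(0.9461 + 0.2407) = 0.5623.

0.562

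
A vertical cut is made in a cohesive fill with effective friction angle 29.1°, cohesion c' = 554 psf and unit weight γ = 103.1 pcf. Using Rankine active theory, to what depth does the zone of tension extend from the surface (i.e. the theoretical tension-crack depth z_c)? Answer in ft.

K_a = tan²(45° − 29.1°/2) = 0.3456; √K_a = 0.5879.
The active pressure is zero where K_a γ z = 2c√K_a, so z_c = 2c/(γ√K_a) = 2×554/(103.1×0.5879) = 18.28 ft.

18.3 ft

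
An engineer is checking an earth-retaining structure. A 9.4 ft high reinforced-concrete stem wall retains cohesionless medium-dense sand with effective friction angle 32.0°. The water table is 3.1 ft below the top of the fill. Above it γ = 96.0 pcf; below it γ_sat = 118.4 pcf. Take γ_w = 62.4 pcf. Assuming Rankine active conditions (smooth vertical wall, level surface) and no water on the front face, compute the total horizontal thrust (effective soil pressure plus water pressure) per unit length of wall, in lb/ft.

K_a = tan²(45° − φ/2) = 0.3073.
γ' = 118.4 − 62.4 = 56.00 pcf. Depth below WT = 6.3 ft.
σ'_h at WT = K_a γ d_w = 91.44 psf; at base = 91.44 + K_a γ' × 6.3 = 199.8 psf.
P₁ (0–3.1 ft) = ½×91.44×3.1 = 141.7. P₂ (3.1–9.4 ft) = ½(91.44+199.8)×6.3 = 917.5.
P_w = ½ γ_w h₂² = 0.5×62.4×6.3² = 1238. Total = 141.7+917.5+1238 = 2298 lb/ft.

2300 lb/ft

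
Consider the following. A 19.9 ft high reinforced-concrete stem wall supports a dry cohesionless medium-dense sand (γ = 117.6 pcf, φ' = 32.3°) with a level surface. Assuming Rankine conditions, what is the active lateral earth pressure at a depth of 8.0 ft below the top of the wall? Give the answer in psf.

K_a = (1 − sin φ)/(1 + sin φ) = 0.3035.
σ_h = K_a γ z = 0.3035 × 117.6 × 8.0 = 285.5 psf.

286 psf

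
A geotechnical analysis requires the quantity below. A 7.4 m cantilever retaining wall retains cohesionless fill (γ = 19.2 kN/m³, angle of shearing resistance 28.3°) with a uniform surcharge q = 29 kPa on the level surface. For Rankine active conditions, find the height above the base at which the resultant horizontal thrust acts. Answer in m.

2.82 m

K_a = 0.3568.
Triangular part P₁ = ½K_aγH² = 187.6 at H/3 = 2.467 m; rectangular part P₂ = K_a q H = 76.56 at H/2 = 3.700 m.
ȳ = (P₁·2.467 + P₂·3.700)/(P₁+P₂) = 2.824 m.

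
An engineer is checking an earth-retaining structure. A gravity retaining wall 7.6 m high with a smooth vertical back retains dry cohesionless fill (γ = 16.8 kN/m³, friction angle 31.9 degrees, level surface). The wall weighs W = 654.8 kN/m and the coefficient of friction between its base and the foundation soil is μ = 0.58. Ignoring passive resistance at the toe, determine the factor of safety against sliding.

K_a = tan²(45° − 31.9°/2) = 0.3085.
P_a = ½K_aγH² = 0.5×0.3085×16.8×7.6² = 149.7 kN/m, acting at H/3 = 2.533 m above the base.
FS_sliding = μW / P_a = 0.58×654.8 / 149.7 = 2.537.

2.54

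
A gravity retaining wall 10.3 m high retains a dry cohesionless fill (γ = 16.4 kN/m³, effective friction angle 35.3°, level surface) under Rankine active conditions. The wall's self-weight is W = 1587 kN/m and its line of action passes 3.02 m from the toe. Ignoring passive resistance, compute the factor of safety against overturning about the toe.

K_a = tan²(45° − 35.3°/2) = 0.2675.
P_a = ½K_aγH² = 0.5×0.2675×16.4×10.3² = 232.7 kN/m, acting at H/3 = 3.433 m above the base.
Overturning moment M_o = P_a × H/3 = 232.7 × 3.433 = 799.1.
Resisting moment M_r = W × 3.02 = 1587 × 3.02 = 4793.
FS_overturning = M_r/M_o = 4793/799.1 = 5.998.

6.00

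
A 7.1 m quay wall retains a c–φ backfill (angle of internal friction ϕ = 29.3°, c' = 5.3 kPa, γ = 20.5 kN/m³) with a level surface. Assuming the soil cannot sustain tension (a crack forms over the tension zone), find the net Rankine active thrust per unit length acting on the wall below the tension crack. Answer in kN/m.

K_a = 0.3428; √K_a = 0.5855.
Tension-crack depth z_c = 2c/(γ√K_a) = 2×5.3/(20.5×0.5855) = 0.8831 m.
σ_a at base = K_a γ H − 2c√K_a = 0.3428×20.5×7.1 − 2×5.3×0.5855 = 43.69 kPa.
P_a = ½ × 43.69 × (H − z_c) = 0.5×43.69×6.217 = 135.8 kN/m.

136 kN/m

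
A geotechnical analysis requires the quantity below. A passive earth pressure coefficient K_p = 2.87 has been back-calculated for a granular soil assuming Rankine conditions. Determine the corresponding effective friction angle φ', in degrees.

28.9°

K_p = (1+sin φ)/(1−sin φ) ⇒ sin φ = (K_p − 1)/(K_p + 1) = 0.4832.
φ = arcsin(0.4832) = 28.89°.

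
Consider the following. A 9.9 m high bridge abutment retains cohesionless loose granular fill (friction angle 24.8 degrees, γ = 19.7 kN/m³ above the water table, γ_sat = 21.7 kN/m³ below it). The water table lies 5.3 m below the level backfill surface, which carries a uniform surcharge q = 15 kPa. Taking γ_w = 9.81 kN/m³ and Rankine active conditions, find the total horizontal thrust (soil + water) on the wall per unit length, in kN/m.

K_a = tan²(45° − φ/2) = 0.4090.
γ' = 21.7 − 9.81 = 11.89 kN/m³. h₂ = H − d_w = 4.6 m.
σ'_h: at surface K_a·q = 6.135; at WT K_a(q+γd_w) = 48.84; at base K_a(q+γd_w+γ'h₂) = 71.21 kPa.
P₁ = ½(6.135+48.84)×5.3 = 145.7; P₂ = ½(48.84+71.21)×4.6 = 276.1; P_w = ½γ_w h₂² = 103.8.
Total = 145.7+276.1+103.8 = 525.6 kN/m.

526 kN/m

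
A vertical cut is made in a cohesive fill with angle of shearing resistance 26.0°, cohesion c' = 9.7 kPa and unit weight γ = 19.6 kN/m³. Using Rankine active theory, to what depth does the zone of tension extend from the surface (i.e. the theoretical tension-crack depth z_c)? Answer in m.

K_a = tan²(45° − 26.0°/2) = 0.3905; √K_a = 0.6249.
The active pressure is zero where K_a γ z = 2c√K_a, so z_c = 2c/(γ√K_a) = 2×9.7/(19.6×0.6249) = 1.584 m.

1.58 m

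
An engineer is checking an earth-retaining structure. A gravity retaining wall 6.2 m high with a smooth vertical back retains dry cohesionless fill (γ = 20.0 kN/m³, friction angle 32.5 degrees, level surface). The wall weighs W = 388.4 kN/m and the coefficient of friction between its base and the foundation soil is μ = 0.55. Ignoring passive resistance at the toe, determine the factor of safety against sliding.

K_a = tan²(45° − 32.5°/2) = 0.3010.
P_a = ½K_aγH² = 0.5×0.3010×20.0×6.2² = 115.7 kN/m, acting at H/3 = 2.067 m above the base.
FS_sliding = μW / P_a = 0.55×388.4 / 115.7 = 1.846.

1.85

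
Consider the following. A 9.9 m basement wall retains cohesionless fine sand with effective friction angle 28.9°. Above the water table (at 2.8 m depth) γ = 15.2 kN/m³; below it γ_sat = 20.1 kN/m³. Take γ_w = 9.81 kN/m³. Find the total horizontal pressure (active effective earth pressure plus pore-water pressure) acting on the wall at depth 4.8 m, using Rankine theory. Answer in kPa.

41.6 kPa

K_a = (1 − sin φ)/(1 + sin φ) = 0.3484.
γ' = 20.1 − 9.81 = 10.29 kN/m³.
Effective vertical stress at 4.8 m: σ'_v = 15.2×2.8 + 10.29×2.00 = 63.14 kPa.
σ'_h = K_a σ'_v = 0.3484 × 63.14 = 22.00 kPa; u = γ_w × 2.00 = 19.62 kPa.
Total σ_h = 22.00 + 19.62 = 41.62 kPa.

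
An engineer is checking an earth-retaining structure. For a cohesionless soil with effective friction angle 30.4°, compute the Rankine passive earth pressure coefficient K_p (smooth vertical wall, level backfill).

K_p = (1 + sin φ)/(1 − sin φ) = tan²(45° + 30.4°/2) = 3.049.

3.05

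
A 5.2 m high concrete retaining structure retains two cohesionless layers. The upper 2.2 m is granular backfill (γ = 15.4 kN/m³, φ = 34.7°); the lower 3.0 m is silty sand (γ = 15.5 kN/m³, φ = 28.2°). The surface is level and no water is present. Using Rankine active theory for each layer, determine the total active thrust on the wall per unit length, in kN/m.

71.6 kN/m

K_a1 = tan²(45°−34.7°/2) = 0.2745; K_a2 = tan²(45°−28.2°/2) = 0.3582.
Layer 1: σ at base = K_a1 γ₁ h₁ = 9.299 kPa; P₁ = ½×9.299×2.2 = 10.23.
Layer 2: σ_v at top = γ₁h₁ = 33.88; σ_h top = K_a2×33.88 = 12.14; σ_h base = K_a2×(33.88+15.5×3.0) = 28.79.
P₂ = ½(12.14+28.79)×3.0 = 61.39. Total P_a = 10.23+61.39 = 71.62 kN/m.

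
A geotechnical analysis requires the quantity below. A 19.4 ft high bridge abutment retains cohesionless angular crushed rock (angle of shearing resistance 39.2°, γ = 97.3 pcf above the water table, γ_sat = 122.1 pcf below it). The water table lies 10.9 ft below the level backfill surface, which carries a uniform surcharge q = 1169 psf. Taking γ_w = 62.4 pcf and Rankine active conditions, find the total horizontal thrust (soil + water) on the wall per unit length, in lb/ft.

11200 lb/ft

K_a = tan²(45° − φ/2) = 0.2255.
γ' = 122.1 − 62.4 = 59.70 pcf. h₂ = H − d_w = 8.5 ft.
σ'_h: at surface K_a·q = 263.6; at WT K_a(q+γd_w) = 502.7; at base K_a(q+γd_w+γ'h₂) = 617.1 psf.
P₁ = ½(263.6+502.7)×10.9 = 4176; P₂ = ½(502.7+617.1)×8.5 = 4759; P_w = ½γ_w h₂² = 2254.
Total = 4176+4759+2254 = 11190 lb/ft.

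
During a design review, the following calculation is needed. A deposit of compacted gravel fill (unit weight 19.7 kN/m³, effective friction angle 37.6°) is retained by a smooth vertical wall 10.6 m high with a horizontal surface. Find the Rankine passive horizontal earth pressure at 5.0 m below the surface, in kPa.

K_p = (1 + sin φ)/(1 − sin φ) = 4.130.
σ_h = K_p γ z = 4.130 × 19.7 × 5.0 = 406.8 kPa.

407 kPa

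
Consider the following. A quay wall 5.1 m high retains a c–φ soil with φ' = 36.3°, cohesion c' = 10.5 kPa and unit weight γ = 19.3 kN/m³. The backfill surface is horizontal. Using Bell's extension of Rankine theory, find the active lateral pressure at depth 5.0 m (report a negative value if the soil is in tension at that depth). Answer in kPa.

14.1 kPa

K_a = (1 − sin φ)/(1 + sin φ) = 0.2563.
σ_a = K_a γ z − 2c√K_a = 0.2563×19.3×5.0 − 2×10.5×0.5062 = 14.10 kPa.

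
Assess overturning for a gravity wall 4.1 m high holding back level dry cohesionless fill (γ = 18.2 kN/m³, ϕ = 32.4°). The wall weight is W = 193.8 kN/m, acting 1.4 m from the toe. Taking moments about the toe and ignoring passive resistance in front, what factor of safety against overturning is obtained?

K_a = tan²(45° − 32.4°/2) = 0.3022.
P_a = ½K_aγH² = 0.5×0.3022×18.2×4.1² = 46.23 kN/m, acting at H/3 = 1.367 m above the base.
Overturning moment M_o = P_a × H/3 = 46.23 × 1.367 = 63.18.
Resisting moment M_r = W × 1.4 = 193.8 × 1.4 = 271.3.
FS_overturning = M_r/M_o = 271.3/63.18 = 4.294.

4.29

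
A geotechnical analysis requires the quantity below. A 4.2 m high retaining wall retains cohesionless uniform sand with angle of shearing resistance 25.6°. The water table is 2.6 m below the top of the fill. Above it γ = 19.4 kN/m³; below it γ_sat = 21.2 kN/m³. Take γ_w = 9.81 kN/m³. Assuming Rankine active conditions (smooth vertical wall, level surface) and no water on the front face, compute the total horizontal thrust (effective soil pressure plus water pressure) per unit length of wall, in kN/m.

K_a = tan²(45° − φ/2) = 0.3966.
γ' = 21.2 − 9.81 = 11.39 kN/m³. Depth below WT = 1.6 m.
σ'_h at WT = K_a γ d_w = 20.00 kPa; at base = 20.00 + K_a γ' × 1.6 = 27.23 kPa.
P₁ (0–2.6 m) = ½×20.00×2.6 = 26.00. P₂ (2.6–4.2 m) = ½(20.00+27.23)×1.6 = 37.79.
P_w = ½ γ_w h₂² = 0.5×9.81×1.6² = 12.56. Total = 26.00+37.79+12.56 = 76.35 kN/m.

76.3 kN/m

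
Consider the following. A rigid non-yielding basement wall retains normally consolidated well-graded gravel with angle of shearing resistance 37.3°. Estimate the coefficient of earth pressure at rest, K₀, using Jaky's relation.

K₀ = 1 − sin φ' = 1 − sin 37.3° = 0.3940.

0.394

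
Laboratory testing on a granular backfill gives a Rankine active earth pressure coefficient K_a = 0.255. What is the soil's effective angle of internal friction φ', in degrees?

36.4°

K_a = tan²(45° − φ/2) ⇒ 45° − φ/2 = arctan(√0.255) = 26.79°.
φ = 2(45° − 26.79°) = 36.41°.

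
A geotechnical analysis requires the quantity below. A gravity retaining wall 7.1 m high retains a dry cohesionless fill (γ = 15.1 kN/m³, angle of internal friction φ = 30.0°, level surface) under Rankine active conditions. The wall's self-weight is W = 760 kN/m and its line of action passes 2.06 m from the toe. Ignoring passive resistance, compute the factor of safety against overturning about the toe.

5.21

K_a = tan²(45° − 30.0°/2) = 0.3333.
P_a = ½K_aγH² = 0.5×0.3333×15.1×7.1² = 126.9 kN/m, acting at H/3 = 2.367 m above the base.
Overturning moment M_o = P_a × H/3 = 126.9 × 2.367 = 300.2.
Resisting moment M_r = W × 2.06 = 760 × 2.06 = 1566.
FS_overturning = M_r/M_o = 1566/300.2 = 5.214.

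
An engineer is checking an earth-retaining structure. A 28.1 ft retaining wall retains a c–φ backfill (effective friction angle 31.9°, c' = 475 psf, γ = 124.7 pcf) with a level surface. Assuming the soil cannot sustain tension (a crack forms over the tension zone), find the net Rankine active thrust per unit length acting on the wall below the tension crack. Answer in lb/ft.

K_a = 0.3085; √K_a = 0.5555.
Tension-crack depth z_c = 2c/(γ√K_a) = 2×475/(124.7×0.5555) = 13.72 ft.
σ_a at base = K_a γ H − 2c√K_a = 0.3085×124.7×28.1 − 2×475×0.5555 = 553.4 psf.
P_a = ½ × 553.4 × (H − z_c) = 0.5×553.4×14.38 = 3980 lb/ft.

3980 lb/ft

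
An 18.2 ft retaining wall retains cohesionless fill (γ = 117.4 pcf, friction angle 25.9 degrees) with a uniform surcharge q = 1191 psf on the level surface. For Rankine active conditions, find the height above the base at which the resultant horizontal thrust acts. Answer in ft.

K_a = 0.3920.
Triangular part P₁ = ½K_aγH² = 7622 at H/3 = 6.067 ft; rectangular part P₂ = K_a q H = 8497 at H/2 = 9.100 ft.
ȳ = (P₁·6.067 + P₂·9.100)/(P₁+P₂) = 7.666 ft.

7.67 ft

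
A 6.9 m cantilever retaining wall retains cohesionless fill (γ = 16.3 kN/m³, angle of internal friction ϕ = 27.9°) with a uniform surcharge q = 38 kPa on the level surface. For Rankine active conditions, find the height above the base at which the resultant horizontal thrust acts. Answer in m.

2.76 m

K_a = 0.3625.
Triangular part P₁ = ½K_aγH² = 140.6 at H/3 = 2.300 m; rectangular part P₂ = K_a q H = 95.04 at H/2 = 3.450 m.
ȳ = (P₁·2.300 + P₂·3.450)/(P₁+P₂) = 2.764 m.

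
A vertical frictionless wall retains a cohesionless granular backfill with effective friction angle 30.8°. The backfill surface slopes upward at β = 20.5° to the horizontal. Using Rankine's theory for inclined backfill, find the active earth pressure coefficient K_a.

0.403

K_a = cos β · (cos β − √(cos²β − cos²φ)) / (cos β + √(cos²β − cos²φ)).
cos β = 0.9367, cos φ = 0.8590, √(cos²β − cos²φ) = 0.3736.
K_a = 0.9367 × (0.9367 − 0.3736)/(0.9367 + 0.3736) = 0.4026.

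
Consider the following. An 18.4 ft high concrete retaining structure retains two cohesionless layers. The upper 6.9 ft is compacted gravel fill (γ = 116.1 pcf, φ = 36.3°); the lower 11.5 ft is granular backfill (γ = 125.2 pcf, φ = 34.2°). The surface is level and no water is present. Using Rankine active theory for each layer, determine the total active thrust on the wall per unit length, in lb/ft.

K_a1 = tan²(45°−36.3°/2) = 0.2563; K_a2 = tan²(45°−34.2°/2) = 0.2803.
Layer 1: σ at base = K_a1 γ₁ h₁ = 205.3 psf; P₁ = ½×205.3×6.9 = 708.3.
Layer 2: σ_v at top = γ₁h₁ = 801.1; σ_h top = K_a2×801.1 = 224.6; σ_h base = K_a2×(801.1+125.2×11.5) = 628.2.
P₂ = ½(224.6+628.2)×11.5 = 4904. Total P_a = 708.3+4904 = 5612 lb/ft.

5610 lb/ft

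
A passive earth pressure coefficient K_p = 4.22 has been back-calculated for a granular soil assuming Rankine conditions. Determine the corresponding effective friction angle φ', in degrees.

K_p = (1+sin φ)/(1−sin φ) ⇒ sin φ = (K_p − 1)/(K_p + 1) = 0.6169.
φ = arcsin(0.6169) = 38.09°.

38.1°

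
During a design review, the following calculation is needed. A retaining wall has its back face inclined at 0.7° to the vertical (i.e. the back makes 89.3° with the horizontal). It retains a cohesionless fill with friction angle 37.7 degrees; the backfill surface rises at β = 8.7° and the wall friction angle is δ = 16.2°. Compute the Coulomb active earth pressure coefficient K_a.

0.247

K_a = sin²(α+φ) / [sin²α · sin(α−δ) · (1 + √{sin(φ+δ)sin(φ−β) / (sin(α−δ)sin(α+β))})²].
With α = 89.3°, φ = 37.7°, δ = 16.2°, β = 8.7°: K_a = 0.2470.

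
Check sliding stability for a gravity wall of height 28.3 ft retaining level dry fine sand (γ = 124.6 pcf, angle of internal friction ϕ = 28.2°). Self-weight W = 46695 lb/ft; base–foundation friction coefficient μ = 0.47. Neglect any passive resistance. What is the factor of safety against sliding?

K_a = tan²(45° − 28.2°/2) = 0.3582.
P_a = ½K_aγH² = 0.5×0.3582×124.6×28.3² = 17870 lb/ft, acting at H/3 = 9.433 ft above the base.
FS_sliding = μW / P_a = 0.47×46695 / 17870 = 1.228.

1.23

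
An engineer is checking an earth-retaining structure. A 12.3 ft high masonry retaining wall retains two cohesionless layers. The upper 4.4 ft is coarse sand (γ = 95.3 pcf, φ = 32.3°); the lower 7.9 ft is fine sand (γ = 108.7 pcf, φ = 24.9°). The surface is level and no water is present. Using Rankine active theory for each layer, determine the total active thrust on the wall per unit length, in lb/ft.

K_a1 = tan²(45°−32.3°/2) = 0.3035; K_a2 = tan²(45°−24.9°/2) = 0.4074.
Layer 1: σ at base = K_a1 γ₁ h₁ = 127.3 psf; P₁ = ½×127.3×4.4 = 280.0.
Layer 2: σ_v at top = γ₁h₁ = 419.3; σ_h top = K_a2×419.3 = 170.8; σ_h base = K_a2×(419.3+108.7×7.9) = 520.7.
P₂ = ½(170.8+520.7)×7.9 = 2732. Total P_a = 280.0+2732 = 3012 lb/ft.

3010 lb/ft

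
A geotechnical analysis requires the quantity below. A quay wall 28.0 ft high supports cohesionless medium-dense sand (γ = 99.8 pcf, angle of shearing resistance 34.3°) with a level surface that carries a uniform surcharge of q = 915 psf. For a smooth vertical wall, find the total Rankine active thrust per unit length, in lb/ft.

K_a = tan²(45° − φ/2) = 0.2792.
Soil triangle: ½ K_a γ H² = 0.5×0.2792×99.8×28.0² = 10920 lb/ft.
Surcharge rectangle: K_a q H = 0.2792×915×28.0 = 7152 lb/ft.
Total = 10920 + 7152 = 18070 lb/ft.

18100 lb/ft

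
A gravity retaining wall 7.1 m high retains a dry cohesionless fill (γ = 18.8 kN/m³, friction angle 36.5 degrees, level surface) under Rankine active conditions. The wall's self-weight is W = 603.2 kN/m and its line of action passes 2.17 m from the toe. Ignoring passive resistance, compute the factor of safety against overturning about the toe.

4.59

K_a = tan²(45° − 36.5°/2) = 0.2541.
P_a = ½K_aγH² = 0.5×0.2541×18.8×7.1² = 120.4 kN/m, acting at H/3 = 2.367 m above the base.
Overturning moment M_o = P_a × H/3 = 120.4 × 2.367 = 284.9.
Resisting moment M_r = W × 2.17 = 603.2 × 2.17 = 1309.
FS_overturning = M_r/M_o = 1309/284.9 = 4.594.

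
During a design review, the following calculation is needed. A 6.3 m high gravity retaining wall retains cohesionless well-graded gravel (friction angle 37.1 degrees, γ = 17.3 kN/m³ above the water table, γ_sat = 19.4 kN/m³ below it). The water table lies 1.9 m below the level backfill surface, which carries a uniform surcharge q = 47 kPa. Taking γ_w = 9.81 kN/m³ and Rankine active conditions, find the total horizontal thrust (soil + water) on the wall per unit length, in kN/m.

K_a = tan²(45° − φ/2) = 0.2475.
γ' = 19.4 − 9.81 = 9.590 kN/m³. h₂ = H − d_w = 4.4 m.
σ'_h: at surface K_a·q = 11.63; at WT K_a(q+γd_w) = 19.77; at base K_a(q+γd_w+γ'h₂) = 30.21 kPa.
P₁ = ½(11.63+19.77)×1.9 = 29.83; P₂ = ½(19.77+30.21)×4.4 = 110.0; P_w = ½γ_w h₂² = 94.96.
Total = 29.83+110.0+94.96 = 234.7 kN/m.

235 kN/m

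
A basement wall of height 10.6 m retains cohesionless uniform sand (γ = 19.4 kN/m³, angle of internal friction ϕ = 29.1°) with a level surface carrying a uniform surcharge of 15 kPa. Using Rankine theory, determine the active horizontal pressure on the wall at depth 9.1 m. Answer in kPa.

K_a = (1 − sin φ)/(1 + sin φ) = 0.3456.
σ_v = γz + q = 19.4 × 9.1 + 15 = 191.5 kPa.
σ_h = K_a σ_v = 0.3456 × 191.5 = 66.19 kPa.

66.2 kPa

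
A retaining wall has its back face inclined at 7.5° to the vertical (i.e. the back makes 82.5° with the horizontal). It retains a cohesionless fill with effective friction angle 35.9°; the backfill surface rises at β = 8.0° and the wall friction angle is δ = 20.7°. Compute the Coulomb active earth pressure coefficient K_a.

K_a = sin²(α+φ) / [sin²α · sin(α−δ) · (1 + √{sin(φ+δ)sin(φ−β) / (sin(α−δ)sin(α+β))})²].
With α = 82.5°, φ = 35.9°, δ = 20.7°, β = 8.0°: K_a = 0.3219.

0.322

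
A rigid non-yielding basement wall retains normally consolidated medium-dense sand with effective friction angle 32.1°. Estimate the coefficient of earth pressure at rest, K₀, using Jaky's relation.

K₀ = 1 − sin φ' = 1 − sin 32.1° = 0.4686.

0.469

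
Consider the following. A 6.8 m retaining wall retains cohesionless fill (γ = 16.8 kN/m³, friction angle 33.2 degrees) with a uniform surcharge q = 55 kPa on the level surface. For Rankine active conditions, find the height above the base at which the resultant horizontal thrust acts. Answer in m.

2.82 m

K_a = 0.2924.
Triangular part P₁ = ½K_aγH² = 113.6 at H/3 = 2.267 m; rectangular part P₂ = K_a q H = 109.3 at H/2 = 3.400 m.
ȳ = (P₁·2.267 + P₂·3.400)/(P₁+P₂) = 2.823 m.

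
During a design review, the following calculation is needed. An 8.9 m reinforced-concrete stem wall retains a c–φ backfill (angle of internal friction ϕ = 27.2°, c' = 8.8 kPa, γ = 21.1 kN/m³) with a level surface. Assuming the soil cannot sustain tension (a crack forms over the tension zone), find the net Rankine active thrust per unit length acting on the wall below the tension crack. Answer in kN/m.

K_a = 0.3726; √K_a = 0.6104.
Tension-crack depth z_c = 2c/(γ√K_a) = 2×8.8/(21.1×0.6104) = 1.367 m.
σ_a at base = K_a γ H − 2c√K_a = 0.3726×21.1×8.9 − 2×8.8×0.6104 = 59.23 kPa.
P_a = ½ × 59.23 × (H − z_c) = 0.5×59.23×7.533 = 223.1 kN/m.

223 kN/m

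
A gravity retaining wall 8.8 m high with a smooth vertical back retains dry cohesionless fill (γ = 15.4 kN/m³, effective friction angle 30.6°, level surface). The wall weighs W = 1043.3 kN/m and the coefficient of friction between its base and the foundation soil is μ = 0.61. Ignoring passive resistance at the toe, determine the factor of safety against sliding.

3.28

K_a = tan²(45° − 30.6°/2) = 0.3253.
P_a = ½K_aγH² = 0.5×0.3253×15.4×8.8² = 194.0 kN/m, acting at H/3 = 2.933 m above the base.
FS_sliding = μW / P_a = 0.61×1043.3 / 194.0 = 3.280.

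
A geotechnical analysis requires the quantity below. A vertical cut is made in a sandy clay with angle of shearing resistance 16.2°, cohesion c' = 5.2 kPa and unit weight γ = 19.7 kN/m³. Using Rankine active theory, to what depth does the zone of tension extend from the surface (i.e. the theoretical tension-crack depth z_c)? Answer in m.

0.703 m

K_a = tan²(45° − 16.2°/2) = 0.5637; √K_a = 0.7508.
The active pressure is zero where K_a γ z = 2c√K_a, so z_c = 2c/(γ√K_a) = 2×5.2/(19.7×0.7508) = 0.7031 m.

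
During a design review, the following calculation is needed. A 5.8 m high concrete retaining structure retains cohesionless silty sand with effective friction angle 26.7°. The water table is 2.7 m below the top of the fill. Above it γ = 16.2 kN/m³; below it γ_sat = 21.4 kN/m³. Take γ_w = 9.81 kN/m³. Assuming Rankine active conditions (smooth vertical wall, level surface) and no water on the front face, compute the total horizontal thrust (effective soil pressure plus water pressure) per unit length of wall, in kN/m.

K_a = tan²(45° − φ/2) = 0.3800.
γ' = 21.4 − 9.81 = 11.59 kN/m³. Depth below WT = 3.1 m.
σ'_h at WT = K_a γ d_w = 16.62 kPa; at base = 16.62 + K_a γ' × 3.1 = 30.27 kPa.
P₁ (0–2.7 m) = ½×16.62×2.7 = 22.44. P₂ (2.7–5.8 m) = ½(16.62+30.27)×3.1 = 72.68.
P_w = ½ γ_w h₂² = 0.5×9.81×3.1² = 47.14. Total = 22.44+72.68+47.14 = 142.3 kN/m.

142 kN/m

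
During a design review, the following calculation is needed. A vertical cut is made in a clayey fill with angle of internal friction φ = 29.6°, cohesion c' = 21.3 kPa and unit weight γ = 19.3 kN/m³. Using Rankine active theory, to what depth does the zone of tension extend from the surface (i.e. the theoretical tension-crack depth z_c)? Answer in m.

K_a = tan²(45° − 29.6°/2) = 0.3387; √K_a = 0.5820.
The active pressure is zero where K_a γ z = 2c√K_a, so z_c = 2c/(γ√K_a) = 2×21.3/(19.3×0.5820) = 3.792 m.

3.79 m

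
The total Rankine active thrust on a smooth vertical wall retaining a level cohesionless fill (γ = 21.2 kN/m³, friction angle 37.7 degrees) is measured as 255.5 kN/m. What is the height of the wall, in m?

10.00 m

K_a = 0.2411. P_a = ½ K_a γ H² ⇒ H = √(2P_a/(K_a γ)).
H = √(2×255.5/(0.2411×21.2)) = 10.000 m.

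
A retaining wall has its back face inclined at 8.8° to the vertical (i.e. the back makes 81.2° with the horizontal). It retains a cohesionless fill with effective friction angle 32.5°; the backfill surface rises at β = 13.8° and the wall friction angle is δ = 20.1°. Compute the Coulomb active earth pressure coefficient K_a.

0.413

K_a = sin²(α+φ) / [sin²α · sin(α−δ) · (1 + √{sin(φ+δ)sin(φ−β) / (sin(α−δ)sin(α+β))})²].
With α = 81.2°, φ = 32.5°, δ = 20.1°, β = 13.8°: K_a = 0.4133.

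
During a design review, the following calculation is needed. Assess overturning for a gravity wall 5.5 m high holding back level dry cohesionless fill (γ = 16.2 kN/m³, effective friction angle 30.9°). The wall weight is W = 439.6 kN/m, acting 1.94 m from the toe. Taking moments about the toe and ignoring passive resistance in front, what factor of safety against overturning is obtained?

K_a = tan²(45° − 30.9°/2) = 0.3214.
P_a = ½K_aγH² = 0.5×0.3214×16.2×5.5² = 78.75 kN/m, acting at H/3 = 1.833 m above the base.
Overturning moment M_o = P_a × H/3 = 78.75 × 1.833 = 144.4.
Resisting moment M_r = W × 1.94 = 439.6 × 1.94 = 852.8.
FS_overturning = M_r/M_o = 852.8/144.4 = 5.907.

5.91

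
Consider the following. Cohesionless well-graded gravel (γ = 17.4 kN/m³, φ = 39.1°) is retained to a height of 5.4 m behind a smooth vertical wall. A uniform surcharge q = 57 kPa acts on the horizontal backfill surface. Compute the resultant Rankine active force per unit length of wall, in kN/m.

K_a = tan²(45° − φ/2) = 0.2265.
Soil triangle: ½ K_a γ H² = 0.5×0.2265×17.4×5.4² = 57.46 kN/m.
Surcharge rectangle: K_a q H = 0.2265×57×5.4 = 69.71 kN/m.
Total = 57.46 + 69.71 = 127.2 kN/m.

127 kN/m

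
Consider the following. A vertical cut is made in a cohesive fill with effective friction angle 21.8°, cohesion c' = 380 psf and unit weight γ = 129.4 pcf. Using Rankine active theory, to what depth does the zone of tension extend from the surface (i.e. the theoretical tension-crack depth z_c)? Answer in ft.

8.67 ft

K_a = tan²(45° − 21.8°/2) = 0.4584; √K_a = 0.6771.
The active pressure is zero where K_a γ z = 2c√K_a, so z_c = 2c/(γ√K_a) = 2×380/(129.4×0.6771) = 8.675 ft.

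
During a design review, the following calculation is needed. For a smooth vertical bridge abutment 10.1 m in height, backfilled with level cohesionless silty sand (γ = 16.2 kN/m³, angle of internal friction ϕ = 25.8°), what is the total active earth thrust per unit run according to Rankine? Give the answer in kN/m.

325 kN/m

K_a = tan²(45° − φ/2) = 0.3935.
P_a = ½ K_a γ H² = 0.5 × 0.3935 × 16.2 × 10.1² = 325.1 kN/m.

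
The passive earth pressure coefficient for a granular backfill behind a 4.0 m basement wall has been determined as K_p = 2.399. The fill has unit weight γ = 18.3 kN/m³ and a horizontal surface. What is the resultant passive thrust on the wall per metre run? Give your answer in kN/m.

P = ½ K_p γ H² = 0.5 × 2.399 × 18.3 × 4.0² = 351.2 kN/m.

351 kN/m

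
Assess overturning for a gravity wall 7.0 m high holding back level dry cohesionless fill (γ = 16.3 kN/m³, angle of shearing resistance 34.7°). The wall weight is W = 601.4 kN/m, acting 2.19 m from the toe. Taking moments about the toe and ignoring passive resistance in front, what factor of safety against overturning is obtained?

K_a = tan²(45° − 34.7°/2) = 0.2745.
P_a = ½K_aγH² = 0.5×0.2745×16.3×7.0² = 109.6 kN/m, acting at H/3 = 2.333 m above the base.
Overturning moment M_o = P_a × H/3 = 109.6 × 2.333 = 255.8.
Resisting moment M_r = W × 2.19 = 601.4 × 2.19 = 1317.
FS_overturning = M_r/M_o = 1317/255.8 = 5.150.

5.15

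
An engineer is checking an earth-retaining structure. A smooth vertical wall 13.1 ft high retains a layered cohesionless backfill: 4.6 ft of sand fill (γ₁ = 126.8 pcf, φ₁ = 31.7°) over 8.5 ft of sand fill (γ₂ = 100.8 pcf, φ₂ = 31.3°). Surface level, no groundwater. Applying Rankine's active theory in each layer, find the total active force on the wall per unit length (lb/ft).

3140 lb/ft

K_a1 = tan²(45°−31.7°/2) = 0.3111; K_a2 = tan²(45°−31.3°/2) = 0.3162.
Layer 1: σ at base = K_a1 γ₁ h₁ = 181.4 psf; P₁ = ½×181.4×4.6 = 417.3.
Layer 2: σ_v at top = γ₁h₁ = 583.3; σ_h top = K_a2×583.3 = 184.4; σ_h base = K_a2×(583.3+100.8×8.5) = 455.4.
P₂ = ½(184.4+455.4)×8.5 = 2719. Total P_a = 417.3+2719 = 3136 lb/ft.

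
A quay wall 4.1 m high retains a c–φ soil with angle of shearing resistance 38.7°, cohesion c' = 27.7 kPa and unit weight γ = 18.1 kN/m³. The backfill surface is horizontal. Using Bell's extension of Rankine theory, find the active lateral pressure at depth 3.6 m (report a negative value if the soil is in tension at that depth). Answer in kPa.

K_a = (1 − sin φ)/(1 + sin φ) = 0.2306.
σ_a = K_a γ z − 2c√K_a = 0.2306×18.1×3.6 − 2×27.7×0.4802 = -11.58 kPa.

-11.6 kPa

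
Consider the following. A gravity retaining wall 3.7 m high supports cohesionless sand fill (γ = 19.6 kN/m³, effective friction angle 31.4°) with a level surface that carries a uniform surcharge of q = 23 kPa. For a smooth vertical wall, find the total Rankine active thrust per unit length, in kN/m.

69.0 kN/m

K_a = tan²(45° − φ/2) = 0.3149.
Soil triangle: ½ K_a γ H² = 0.5×0.3149×19.6×3.7² = 42.25 kN/m.
Surcharge rectangle: K_a q H = 0.3149×23×3.7 = 26.80 kN/m.
Total = 42.25 + 26.80 = 69.05 kN/m.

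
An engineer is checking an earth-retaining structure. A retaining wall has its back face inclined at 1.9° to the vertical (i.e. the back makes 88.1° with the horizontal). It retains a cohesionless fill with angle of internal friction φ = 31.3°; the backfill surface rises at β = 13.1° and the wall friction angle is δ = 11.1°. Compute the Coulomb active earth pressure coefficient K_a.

0.361

K_a = sin²(α+φ) / [sin²α · sin(α−δ) · (1 + √{sin(φ+δ)sin(φ−β) / (sin(α−δ)sin(α+β))})²].
With α = 88.1°, φ = 31.3°, δ = 11.1°, β = 13.1°: K_a = 0.3612.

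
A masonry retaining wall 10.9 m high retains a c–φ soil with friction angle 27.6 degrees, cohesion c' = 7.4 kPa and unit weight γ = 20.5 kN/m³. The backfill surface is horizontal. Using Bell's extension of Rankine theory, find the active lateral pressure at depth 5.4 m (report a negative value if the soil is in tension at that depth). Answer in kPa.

31.6 kPa

K_a = (1 − sin φ)/(1 + sin φ) = 0.3668.
σ_a = K_a γ z − 2c√K_a = 0.3668×20.5×5.4 − 2×7.4×0.6056 = 31.64 kPa.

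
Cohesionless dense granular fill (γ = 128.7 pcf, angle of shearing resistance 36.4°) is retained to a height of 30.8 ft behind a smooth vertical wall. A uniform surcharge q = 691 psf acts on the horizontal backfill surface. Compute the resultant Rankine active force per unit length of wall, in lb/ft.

21000 lb/ft

K_a = tan²(45° − φ/2) = 0.2552.
Soil triangle: ½ K_a γ H² = 0.5×0.2552×128.7×30.8² = 15580 lb/ft.
Surcharge rectangle: K_a q H = 0.2552×691×30.8 = 5431 lb/ft.
Total = 15580 + 5431 = 21010 lb/ft.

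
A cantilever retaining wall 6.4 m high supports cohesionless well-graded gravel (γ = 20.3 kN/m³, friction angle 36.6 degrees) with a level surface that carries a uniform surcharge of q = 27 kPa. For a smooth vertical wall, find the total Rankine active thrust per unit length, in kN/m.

149 kN/m

K_a = tan²(45° − φ/2) = 0.2530.
Soil triangle: ½ K_a γ H² = 0.5×0.2530×20.3×6.4² = 105.2 kN/m.
Surcharge rectangle: K_a q H = 0.2530×27×6.4 = 43.71 kN/m.
Total = 105.2 + 43.71 = 148.9 kN/m.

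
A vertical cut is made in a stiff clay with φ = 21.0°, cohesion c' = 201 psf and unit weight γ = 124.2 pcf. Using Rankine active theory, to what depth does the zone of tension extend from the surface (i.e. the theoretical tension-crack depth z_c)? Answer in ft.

K_a = tan²(45° − 21.0°/2) = 0.4724; √K_a = 0.6873.
The active pressure is zero where K_a γ z = 2c√K_a, so z_c = 2c/(γ√K_a) = 2×201/(124.2×0.6873) = 4.709 ft.

4.71 ft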